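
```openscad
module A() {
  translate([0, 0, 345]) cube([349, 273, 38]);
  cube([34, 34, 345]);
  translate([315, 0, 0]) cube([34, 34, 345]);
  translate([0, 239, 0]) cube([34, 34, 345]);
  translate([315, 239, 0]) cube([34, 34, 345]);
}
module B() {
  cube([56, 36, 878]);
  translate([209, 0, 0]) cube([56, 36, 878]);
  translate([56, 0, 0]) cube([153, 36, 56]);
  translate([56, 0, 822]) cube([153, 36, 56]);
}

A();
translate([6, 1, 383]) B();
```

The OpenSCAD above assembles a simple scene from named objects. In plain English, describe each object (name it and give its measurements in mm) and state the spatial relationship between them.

A is a four-legged stool. The seat is a 349×273×38 mm slab whose top surface is at z = 383 mm; four square legs, each 34×34 mm in cross-section, run from the floor (z = 0) to the underside of the seat, each flush with a corner of the seat.

B is a rectangular picture frame lying in the x–z plane (depth along y). The opening is 153 mm wide (x) by 766 mm tall (z), surrounded by a border 56 mm wide on all four sides. The frame is 36 mm deep and is made of two full-height vertical stiles with two horizontal rails fitted between them.

The picture frame is on top of the stool.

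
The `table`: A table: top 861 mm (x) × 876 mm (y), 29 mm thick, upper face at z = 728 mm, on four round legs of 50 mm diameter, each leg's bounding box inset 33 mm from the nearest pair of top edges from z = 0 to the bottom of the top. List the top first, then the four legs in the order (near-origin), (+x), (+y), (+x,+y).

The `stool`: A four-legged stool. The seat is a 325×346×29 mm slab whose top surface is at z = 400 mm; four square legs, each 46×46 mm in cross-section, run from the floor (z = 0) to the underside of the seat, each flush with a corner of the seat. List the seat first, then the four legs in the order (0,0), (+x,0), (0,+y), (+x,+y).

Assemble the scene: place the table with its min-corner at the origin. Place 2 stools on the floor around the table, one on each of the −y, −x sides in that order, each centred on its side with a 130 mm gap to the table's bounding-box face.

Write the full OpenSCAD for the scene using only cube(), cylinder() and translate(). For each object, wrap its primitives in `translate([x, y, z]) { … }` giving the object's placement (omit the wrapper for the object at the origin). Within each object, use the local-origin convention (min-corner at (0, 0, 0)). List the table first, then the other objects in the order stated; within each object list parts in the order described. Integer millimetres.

translate([0, 0, 699]) cube([861, 876, 29]);
translate([58, 58, 0]) cylinder(h = 699, r = 25);
translate([803, 58, 0]) cylinder(h = 699, r = 25);
translate([58, 818, 0]) cylinder(h = 699, r = 25);
translate([803, 818, 0]) cylinder(h = 699, r = 25);
translate([268, -476, 0]) {
  translate([0, 0, 371]) cube([325, 346, 29]);
  cube([46, 46, 371]);
  translate([279, 0, 0]) cube([46, 46, 371]);
  translate([0, 300, 0]) cube([46, 46, 371]);
  translate([279, 300, 0]) cube([46, 46, 371]);
}
translate([-455, 265, 0]) {
  translate([0, 0, 371]) cube([325, 346, 29]);
  cube([46, 46, 371]);
  translate([279, 0, 0]) cube([46, 46, 371]);
  translate([0, 300, 0]) cube([46, 46, 371]);
  translate([279, 300, 0]) cube([46, 46, 371]);
}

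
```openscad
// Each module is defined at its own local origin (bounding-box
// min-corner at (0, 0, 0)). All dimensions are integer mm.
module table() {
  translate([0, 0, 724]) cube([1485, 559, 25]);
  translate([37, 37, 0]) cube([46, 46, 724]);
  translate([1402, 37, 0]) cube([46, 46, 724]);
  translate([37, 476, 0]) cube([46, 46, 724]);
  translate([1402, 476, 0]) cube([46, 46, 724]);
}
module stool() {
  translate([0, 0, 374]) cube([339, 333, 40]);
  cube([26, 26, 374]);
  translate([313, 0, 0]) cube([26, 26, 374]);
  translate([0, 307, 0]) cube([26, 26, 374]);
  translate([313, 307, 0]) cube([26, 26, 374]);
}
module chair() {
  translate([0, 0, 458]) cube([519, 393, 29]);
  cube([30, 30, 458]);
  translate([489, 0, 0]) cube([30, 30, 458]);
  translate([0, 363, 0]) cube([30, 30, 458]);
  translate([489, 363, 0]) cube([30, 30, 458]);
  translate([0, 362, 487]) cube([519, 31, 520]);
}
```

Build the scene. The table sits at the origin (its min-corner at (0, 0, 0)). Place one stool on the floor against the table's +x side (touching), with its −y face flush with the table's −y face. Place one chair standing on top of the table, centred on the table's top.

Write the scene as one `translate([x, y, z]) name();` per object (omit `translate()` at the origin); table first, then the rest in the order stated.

table();
translate([1485, 0, 0]) stool();
translate([483, 83, 749]) chair();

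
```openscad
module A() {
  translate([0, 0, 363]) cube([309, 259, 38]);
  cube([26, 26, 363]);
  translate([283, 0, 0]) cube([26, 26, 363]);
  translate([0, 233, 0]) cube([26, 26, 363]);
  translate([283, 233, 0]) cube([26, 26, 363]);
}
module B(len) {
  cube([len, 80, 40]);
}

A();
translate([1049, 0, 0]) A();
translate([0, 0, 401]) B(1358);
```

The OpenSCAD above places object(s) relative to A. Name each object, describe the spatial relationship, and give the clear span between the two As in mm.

A is a stool. B is a beam. A beam spans the tops of two stools. The clear span between the two stools is 740 mm.

Second stool starts at x = 1049; first ends at x = 309; clear span = 1049 − 309 = 740 mm.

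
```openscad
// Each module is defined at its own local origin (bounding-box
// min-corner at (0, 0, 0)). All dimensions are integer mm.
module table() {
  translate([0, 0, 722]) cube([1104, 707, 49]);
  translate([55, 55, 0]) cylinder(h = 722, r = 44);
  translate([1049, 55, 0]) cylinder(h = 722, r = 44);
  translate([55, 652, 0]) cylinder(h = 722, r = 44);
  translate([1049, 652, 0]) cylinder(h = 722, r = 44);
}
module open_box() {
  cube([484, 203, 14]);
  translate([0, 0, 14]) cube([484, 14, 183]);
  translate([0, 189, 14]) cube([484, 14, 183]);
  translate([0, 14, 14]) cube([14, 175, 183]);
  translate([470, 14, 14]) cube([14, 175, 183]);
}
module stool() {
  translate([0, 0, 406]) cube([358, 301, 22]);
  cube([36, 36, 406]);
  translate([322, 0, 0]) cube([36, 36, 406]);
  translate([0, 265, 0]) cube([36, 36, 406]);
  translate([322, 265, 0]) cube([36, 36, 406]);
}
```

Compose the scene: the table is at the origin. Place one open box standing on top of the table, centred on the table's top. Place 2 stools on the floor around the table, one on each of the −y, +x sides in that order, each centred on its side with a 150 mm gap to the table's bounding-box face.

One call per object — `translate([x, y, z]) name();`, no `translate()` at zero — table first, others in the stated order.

table();
translate([310, 252, 771]) open_box();
translate([373, -451, 0]) stool();
translate([1254, 203, 0]) stool();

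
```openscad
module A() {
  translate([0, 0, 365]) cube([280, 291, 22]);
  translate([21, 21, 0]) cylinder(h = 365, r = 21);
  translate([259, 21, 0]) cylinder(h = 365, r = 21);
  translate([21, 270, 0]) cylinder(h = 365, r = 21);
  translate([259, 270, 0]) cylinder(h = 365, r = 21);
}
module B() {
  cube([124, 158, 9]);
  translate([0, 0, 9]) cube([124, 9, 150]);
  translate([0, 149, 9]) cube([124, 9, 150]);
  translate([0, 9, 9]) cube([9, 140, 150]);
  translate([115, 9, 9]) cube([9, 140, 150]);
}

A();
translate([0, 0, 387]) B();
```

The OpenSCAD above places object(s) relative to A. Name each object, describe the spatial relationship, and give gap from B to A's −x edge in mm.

A is a stool. B is an open box. The open box is on top of the stool. The gap from the open box to the stool's −x edge is 0 mm.

The open box's min-x is at 0; the stool's min-x is 0; gap = 0 mm.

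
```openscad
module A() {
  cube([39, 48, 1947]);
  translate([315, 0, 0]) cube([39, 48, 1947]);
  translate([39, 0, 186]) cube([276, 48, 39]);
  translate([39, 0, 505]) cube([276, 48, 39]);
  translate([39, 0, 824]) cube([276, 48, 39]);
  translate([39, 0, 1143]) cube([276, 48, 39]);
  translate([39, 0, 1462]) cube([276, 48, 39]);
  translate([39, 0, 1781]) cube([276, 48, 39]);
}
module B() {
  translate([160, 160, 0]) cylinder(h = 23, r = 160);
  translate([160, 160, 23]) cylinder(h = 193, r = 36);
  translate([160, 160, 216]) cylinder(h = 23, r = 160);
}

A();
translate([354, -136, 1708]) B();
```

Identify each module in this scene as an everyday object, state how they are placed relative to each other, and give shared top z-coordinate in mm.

Both tops at z = 1947 mm.

A is a ladder. B is a spool. The spool is beside the ladder with their tops flush at z = 1947. The shared top z-coordinate is 1947 mm.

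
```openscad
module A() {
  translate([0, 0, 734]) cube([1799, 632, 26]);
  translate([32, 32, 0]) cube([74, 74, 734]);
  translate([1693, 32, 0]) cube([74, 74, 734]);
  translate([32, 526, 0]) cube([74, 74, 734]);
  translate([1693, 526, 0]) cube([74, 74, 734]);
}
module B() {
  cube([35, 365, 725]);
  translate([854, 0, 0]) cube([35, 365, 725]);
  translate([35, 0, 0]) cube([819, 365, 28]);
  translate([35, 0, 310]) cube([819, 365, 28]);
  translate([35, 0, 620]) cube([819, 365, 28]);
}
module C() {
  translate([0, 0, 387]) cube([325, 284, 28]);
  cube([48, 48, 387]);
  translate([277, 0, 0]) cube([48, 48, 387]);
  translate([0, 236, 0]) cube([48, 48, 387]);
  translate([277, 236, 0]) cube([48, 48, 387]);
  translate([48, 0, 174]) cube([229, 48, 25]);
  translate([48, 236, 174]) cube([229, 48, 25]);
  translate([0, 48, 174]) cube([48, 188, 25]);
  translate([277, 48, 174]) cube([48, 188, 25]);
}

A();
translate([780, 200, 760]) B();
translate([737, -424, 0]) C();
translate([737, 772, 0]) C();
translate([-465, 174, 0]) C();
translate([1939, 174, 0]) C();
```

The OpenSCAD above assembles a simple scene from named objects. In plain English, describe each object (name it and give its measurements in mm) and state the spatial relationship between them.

A is a rectangular dining table. The top is 1799×632×26 mm with its upper surface at z = 760 mm. It stands on four 74×74 mm square legs, each inset 32 mm from the nearest pair of top edges, running from the floor to the underside of the top.

B is an open bookshelf. Two side panels, each 35 mm thick, 365 mm deep and 725 mm tall, stand 889 mm apart (outside-to-outside). Between them sit 3 shelves, each 28 mm thick and 365 mm deep, spanning the full gap between the sides. The bottom shelf rests on the floor (its underside at z = 0) and the clear gap between one shelf's top and the next shelf's underside is 282 mm.

C is a simple wooden stool: a rectangular seat 325 mm (x) by 284 mm (y), 28 mm thick, top face at z = 415 mm, on four square legs, each 48×48 mm in cross-section. The legs rest on z = 0, each flush with a corner of the seat. Four stretchers, 48 mm wide and 25 mm tall, connect adjacent legs with their undersides at z = 174 mm, each running between the inner faces of the legs it joins and aligned with the legs' outer faces on the other axis.

The bookshelf is on top of the table. Four stools sit around the table at the −y, +y, −x, +x sides.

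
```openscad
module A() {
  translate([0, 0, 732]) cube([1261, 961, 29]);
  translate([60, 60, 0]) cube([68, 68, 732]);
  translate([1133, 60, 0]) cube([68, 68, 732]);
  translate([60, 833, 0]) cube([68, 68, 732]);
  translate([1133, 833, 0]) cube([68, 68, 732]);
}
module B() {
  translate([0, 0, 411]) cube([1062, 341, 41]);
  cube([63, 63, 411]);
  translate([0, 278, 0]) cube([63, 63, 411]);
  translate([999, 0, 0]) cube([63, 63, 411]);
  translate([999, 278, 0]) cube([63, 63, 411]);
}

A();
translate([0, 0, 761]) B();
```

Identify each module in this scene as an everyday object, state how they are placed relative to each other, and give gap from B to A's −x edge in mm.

The bench's min-x is at 0; the table's min-x is 0; gap = 0 mm.

A is a table. B is a bench. The bench is on top of the table. The gap from the bench to the table's −x edge is 0 mm.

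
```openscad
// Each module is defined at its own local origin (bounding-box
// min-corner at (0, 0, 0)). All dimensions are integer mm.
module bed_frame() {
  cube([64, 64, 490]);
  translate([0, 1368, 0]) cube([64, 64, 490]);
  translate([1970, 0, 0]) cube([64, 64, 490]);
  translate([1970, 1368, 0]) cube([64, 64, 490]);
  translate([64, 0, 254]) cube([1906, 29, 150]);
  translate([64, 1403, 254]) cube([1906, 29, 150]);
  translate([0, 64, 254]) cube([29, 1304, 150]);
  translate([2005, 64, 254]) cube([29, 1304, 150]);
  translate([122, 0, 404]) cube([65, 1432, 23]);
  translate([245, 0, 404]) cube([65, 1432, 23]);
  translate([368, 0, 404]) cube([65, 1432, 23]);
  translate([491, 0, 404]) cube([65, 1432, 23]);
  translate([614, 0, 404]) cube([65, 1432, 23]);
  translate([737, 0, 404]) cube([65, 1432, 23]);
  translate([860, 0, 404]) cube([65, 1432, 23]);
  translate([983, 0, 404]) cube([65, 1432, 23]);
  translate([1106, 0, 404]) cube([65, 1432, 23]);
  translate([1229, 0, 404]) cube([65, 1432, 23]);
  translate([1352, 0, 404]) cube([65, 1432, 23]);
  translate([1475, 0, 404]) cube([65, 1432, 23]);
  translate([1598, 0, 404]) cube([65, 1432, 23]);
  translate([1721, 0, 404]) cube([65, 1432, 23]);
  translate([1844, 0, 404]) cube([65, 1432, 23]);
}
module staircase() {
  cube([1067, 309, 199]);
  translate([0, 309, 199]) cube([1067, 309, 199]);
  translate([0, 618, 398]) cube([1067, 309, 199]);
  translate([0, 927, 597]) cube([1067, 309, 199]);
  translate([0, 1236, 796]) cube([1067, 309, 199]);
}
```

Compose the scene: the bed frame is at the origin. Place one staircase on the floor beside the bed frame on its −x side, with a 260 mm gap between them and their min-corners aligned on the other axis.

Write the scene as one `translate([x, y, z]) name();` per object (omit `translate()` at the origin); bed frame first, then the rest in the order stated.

bed_frame();
translate([-1327, 0, 0]) staircase();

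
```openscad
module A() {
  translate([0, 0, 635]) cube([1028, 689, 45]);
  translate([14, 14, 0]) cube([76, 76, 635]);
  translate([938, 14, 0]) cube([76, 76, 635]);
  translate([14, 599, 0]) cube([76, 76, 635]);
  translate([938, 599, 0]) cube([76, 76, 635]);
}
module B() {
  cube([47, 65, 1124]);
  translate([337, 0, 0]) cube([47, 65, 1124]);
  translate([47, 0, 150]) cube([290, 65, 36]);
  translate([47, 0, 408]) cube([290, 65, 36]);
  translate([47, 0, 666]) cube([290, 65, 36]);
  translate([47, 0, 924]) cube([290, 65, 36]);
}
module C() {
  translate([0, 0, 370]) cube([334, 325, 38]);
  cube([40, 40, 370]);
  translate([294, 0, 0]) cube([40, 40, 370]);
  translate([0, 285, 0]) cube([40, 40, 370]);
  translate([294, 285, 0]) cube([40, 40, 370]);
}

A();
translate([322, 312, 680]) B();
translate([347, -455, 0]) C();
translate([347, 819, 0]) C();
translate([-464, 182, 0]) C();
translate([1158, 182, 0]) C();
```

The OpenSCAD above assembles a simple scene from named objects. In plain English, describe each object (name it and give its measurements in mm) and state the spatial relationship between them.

A is a table with a 1028×689 mm rectangular top, 45 mm thick, top surface at z = 680 mm, supported by four 76×76 mm square legs, each inset 14 mm from the nearest pair of top edges, running from the floor.

B is a straight ladder. Two 47×65 mm vertical rails, 1124 mm tall, stand 384 mm apart (outside-to-outside) with their front faces coplanar on the −y side. 4 rungs, each 65 mm deep and 36 mm tall, span between the inner faces of the rails, front faces flush with the rails. The lowest rung's underside is at z = 150 mm and rungs are spaced 258 mm apart (underside to underside).

C is a four-legged stool. The seat is a 334×325×38 mm slab whose top surface is at z = 408 mm; four square legs, each 40×40 mm in cross-section, run from the floor (z = 0) to the underside of the seat, each flush with a corner of the seat.

The ladder is on top of the table, centred. Four stools sit around the table at the −y, +y, −x, +x sides.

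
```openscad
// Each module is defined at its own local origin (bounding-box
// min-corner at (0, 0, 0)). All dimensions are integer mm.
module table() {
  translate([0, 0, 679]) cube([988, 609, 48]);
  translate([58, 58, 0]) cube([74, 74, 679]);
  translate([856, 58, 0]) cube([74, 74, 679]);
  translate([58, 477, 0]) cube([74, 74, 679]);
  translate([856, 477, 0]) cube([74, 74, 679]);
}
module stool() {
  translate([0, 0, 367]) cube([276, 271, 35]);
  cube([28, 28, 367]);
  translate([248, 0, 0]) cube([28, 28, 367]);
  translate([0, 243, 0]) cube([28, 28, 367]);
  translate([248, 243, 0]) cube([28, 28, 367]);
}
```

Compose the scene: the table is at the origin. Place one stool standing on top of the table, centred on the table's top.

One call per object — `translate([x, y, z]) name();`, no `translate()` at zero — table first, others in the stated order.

table();
translate([356, 169, 727]) stool();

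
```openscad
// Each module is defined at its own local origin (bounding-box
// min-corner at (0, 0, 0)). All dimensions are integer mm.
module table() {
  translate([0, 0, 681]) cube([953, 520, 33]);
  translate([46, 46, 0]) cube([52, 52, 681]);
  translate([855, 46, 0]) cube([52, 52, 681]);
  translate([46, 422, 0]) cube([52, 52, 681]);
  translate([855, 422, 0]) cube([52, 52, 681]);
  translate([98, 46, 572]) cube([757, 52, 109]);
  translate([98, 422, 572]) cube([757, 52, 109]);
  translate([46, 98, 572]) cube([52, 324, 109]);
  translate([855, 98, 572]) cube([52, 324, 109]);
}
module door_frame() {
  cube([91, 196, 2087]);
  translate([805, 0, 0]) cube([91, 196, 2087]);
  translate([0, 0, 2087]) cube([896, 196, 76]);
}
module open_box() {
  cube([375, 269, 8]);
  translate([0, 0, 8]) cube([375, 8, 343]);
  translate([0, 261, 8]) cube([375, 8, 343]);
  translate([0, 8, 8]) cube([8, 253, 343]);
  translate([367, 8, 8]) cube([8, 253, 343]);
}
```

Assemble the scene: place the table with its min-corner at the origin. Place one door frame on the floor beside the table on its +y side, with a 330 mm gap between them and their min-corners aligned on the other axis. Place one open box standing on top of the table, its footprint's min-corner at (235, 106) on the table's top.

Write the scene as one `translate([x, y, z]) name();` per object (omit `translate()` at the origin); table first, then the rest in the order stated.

table();
translate([0, 850, 0]) door_frame();
translate([235, 106, 714]) open_box();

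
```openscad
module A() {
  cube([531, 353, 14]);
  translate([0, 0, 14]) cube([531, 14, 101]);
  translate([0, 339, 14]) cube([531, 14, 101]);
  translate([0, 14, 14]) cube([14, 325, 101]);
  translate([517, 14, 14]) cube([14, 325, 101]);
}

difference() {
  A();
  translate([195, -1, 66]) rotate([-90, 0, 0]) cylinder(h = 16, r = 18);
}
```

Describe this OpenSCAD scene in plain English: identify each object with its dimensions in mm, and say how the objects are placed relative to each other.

A is an open-topped rectangular box: outside dimensions 531×353×115 mm, with a uniform wall and base thickness of 14 mm. The base is a full 531×353 slab on the floor; four walls sit on top of the base. The front and back walls (the −y and +y sides) span the full width; the two side walls fit between them.

The open box has a circular hole of radius 18 mm through its front wall, centred at (x = 195, z = 66).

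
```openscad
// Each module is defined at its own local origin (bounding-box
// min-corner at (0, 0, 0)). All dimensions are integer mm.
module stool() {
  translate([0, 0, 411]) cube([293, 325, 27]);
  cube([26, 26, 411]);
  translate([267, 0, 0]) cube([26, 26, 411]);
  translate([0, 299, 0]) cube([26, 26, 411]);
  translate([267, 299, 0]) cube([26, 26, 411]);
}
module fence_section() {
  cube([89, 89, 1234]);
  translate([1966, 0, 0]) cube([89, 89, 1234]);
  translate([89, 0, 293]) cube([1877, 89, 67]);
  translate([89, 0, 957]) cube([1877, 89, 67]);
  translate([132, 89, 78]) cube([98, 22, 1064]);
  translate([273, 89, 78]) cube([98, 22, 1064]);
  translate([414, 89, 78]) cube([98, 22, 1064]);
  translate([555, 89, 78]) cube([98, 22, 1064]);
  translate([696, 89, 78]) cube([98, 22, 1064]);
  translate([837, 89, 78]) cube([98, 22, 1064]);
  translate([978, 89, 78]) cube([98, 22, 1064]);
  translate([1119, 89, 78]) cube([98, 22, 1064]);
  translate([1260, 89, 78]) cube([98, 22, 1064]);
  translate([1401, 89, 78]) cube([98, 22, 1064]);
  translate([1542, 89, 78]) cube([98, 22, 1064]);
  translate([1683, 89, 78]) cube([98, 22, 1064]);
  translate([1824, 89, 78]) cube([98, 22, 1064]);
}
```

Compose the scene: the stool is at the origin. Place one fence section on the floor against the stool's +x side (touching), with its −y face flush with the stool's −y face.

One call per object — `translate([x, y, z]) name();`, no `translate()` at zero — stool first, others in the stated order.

stool();
translate([293, 0, 0]) fence_section();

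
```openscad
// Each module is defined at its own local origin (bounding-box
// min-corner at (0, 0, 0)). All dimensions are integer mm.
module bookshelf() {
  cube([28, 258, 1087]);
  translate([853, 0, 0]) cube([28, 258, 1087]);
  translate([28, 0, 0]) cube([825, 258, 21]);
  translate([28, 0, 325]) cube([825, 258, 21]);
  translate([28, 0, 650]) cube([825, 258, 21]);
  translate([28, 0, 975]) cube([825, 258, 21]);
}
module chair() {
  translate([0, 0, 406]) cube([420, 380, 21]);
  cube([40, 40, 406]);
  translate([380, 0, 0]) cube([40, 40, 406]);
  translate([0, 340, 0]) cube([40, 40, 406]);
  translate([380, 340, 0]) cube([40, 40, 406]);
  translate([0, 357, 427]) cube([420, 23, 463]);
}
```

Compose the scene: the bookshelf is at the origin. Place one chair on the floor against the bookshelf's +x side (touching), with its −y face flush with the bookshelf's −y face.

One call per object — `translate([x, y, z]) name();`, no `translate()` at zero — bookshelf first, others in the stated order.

bookshelf();
translate([881, 0, 0]) chair();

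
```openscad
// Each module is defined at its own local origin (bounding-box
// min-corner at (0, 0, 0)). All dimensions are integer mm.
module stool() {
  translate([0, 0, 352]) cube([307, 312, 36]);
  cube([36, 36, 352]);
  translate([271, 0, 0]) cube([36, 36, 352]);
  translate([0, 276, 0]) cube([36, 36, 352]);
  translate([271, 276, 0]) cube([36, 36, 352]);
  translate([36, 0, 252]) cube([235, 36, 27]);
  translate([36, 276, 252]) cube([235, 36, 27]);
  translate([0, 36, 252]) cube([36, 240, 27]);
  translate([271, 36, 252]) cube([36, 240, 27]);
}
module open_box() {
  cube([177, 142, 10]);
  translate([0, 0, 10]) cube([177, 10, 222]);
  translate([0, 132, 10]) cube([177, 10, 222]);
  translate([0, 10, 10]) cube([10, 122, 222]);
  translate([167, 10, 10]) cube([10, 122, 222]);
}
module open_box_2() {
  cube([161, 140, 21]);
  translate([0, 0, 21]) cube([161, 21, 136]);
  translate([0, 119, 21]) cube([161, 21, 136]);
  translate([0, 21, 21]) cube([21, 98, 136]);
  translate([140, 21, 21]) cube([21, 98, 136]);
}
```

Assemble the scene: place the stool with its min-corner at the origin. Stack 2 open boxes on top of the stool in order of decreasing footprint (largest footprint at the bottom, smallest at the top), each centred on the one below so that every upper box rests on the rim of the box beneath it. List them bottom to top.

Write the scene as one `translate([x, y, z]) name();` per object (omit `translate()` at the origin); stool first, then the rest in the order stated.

stool();
translate([65, 85, 388]) open_box();
translate([73, 86, 620]) open_box_2();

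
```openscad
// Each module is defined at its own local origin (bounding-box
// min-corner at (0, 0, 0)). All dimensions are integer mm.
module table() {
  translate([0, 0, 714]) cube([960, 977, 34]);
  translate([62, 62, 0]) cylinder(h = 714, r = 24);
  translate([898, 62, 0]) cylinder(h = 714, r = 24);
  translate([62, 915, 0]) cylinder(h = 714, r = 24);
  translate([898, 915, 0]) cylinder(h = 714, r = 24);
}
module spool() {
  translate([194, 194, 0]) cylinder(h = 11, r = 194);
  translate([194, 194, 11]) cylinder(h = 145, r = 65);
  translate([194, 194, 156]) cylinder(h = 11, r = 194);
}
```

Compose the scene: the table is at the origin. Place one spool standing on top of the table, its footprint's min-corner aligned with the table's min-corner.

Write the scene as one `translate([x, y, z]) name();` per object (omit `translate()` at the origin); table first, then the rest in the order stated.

table();
translate([0, 0, 748]) spool();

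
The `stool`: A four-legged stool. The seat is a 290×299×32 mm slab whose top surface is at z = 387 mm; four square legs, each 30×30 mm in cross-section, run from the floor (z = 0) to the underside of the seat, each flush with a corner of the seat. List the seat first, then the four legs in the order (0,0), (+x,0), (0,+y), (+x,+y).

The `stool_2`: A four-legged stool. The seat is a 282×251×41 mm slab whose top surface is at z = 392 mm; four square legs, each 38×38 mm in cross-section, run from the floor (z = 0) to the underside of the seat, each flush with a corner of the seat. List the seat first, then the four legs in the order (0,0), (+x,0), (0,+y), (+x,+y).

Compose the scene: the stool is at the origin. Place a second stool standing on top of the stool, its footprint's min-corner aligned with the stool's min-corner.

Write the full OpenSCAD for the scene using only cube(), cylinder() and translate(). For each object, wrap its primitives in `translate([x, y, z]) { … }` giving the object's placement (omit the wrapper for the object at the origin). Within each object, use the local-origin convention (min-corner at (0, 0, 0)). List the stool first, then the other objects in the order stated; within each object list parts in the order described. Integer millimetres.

translate([0, 0, 355]) cube([290, 299, 32]);
cube([30, 30, 355]);
translate([260, 0, 0]) cube([30, 30, 355]);
translate([0, 269, 0]) cube([30, 30, 355]);
translate([260, 269, 0]) cube([30, 30, 355]);
translate([0, 0, 387]) {
  translate([0, 0, 351]) cube([282, 251, 41]);
  cube([38, 38, 351]);
  translate([244, 0, 0]) cube([38, 38, 351]);
  translate([0, 213, 0]) cube([38, 38, 351]);
  translate([244, 213, 0]) cube([38, 38, 351]);
}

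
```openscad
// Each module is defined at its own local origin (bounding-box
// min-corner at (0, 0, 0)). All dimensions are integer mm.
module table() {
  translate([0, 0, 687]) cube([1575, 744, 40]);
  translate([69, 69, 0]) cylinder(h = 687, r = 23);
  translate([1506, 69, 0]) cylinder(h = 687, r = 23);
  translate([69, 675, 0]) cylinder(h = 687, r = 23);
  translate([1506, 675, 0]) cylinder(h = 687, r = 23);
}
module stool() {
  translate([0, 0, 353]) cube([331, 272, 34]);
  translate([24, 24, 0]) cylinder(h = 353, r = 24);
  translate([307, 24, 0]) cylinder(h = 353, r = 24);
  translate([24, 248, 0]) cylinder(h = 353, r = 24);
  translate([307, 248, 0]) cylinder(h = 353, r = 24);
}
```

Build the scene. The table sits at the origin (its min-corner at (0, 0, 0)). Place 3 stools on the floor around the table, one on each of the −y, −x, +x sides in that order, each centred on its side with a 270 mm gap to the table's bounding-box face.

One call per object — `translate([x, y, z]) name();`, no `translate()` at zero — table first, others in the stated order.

table();
translate([622, -542, 0]) stool();
translate([-601, 236, 0]) stool();
translate([1845, 236, 0]) stool();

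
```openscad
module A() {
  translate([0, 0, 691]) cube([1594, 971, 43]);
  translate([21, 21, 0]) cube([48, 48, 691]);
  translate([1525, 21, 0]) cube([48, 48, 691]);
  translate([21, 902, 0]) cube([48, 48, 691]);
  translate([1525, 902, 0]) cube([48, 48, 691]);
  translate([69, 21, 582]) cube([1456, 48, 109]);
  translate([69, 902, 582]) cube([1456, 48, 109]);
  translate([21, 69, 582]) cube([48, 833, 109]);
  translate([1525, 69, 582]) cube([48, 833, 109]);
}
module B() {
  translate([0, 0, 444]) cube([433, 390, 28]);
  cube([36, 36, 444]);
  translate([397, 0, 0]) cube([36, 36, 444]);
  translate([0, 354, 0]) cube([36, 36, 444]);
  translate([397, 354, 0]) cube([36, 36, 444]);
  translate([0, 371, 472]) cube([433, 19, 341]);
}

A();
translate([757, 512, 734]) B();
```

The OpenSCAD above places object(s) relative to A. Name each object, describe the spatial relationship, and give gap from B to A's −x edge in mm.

The chair's min-x is at 757; the table's min-x is 0; gap = 757 mm.

A is a table. B is a chair. The chair is on top of the table. The gap from the chair to the table's −x edge is 757 mm.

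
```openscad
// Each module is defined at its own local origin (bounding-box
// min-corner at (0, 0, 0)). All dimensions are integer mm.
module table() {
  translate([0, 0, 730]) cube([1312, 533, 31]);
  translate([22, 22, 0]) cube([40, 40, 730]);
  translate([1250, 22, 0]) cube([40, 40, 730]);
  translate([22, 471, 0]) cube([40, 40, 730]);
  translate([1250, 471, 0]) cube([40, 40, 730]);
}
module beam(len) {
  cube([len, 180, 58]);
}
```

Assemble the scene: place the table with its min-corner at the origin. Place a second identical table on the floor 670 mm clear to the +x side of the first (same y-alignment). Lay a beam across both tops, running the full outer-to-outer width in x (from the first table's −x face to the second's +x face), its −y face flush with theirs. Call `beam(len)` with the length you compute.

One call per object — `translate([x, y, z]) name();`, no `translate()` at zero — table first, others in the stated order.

table();
translate([1982, 0, 0]) table();
translate([0, 0, 761]) beam(3294);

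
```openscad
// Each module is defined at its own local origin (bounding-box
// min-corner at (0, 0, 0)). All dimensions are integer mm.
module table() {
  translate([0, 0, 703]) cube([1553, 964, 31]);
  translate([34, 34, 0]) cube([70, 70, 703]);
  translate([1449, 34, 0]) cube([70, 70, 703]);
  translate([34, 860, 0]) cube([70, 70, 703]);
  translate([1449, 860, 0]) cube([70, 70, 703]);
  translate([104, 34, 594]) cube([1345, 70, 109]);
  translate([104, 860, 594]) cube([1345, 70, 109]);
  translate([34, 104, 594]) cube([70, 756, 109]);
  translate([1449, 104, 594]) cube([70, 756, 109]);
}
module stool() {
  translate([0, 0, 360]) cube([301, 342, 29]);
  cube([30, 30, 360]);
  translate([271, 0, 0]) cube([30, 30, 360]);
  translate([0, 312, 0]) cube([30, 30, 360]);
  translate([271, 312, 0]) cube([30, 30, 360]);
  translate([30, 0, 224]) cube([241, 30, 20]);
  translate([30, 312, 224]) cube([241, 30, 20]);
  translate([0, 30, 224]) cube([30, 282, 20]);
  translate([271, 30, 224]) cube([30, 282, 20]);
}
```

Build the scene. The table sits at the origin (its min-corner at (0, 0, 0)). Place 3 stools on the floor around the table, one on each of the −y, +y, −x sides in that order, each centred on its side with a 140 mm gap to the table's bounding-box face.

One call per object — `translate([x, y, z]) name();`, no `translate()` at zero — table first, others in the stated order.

table();
translate([626, -482, 0]) stool();
translate([626, 1104, 0]) stool();
translate([-441, 311, 0]) stool();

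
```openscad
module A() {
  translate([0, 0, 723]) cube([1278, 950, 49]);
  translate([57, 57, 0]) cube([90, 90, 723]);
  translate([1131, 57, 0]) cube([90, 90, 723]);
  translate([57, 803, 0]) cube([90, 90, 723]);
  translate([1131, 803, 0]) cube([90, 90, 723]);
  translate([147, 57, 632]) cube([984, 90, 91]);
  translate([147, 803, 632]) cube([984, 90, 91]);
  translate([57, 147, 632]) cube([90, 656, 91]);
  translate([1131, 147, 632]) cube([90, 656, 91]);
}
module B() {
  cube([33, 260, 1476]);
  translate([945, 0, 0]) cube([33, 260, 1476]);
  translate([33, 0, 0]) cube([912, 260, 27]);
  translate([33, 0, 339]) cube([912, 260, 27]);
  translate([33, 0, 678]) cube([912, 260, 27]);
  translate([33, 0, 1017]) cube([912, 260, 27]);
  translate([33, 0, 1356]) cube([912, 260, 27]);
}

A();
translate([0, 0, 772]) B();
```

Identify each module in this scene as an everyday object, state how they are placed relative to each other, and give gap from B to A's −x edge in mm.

A is a table. B is a bookshelf. The bookshelf is on top of the table. The gap from the bookshelf to the table's −x edge is 0 mm.

The bookshelf's min-x is at 0; the table's min-x is 0; gap = 0 mm.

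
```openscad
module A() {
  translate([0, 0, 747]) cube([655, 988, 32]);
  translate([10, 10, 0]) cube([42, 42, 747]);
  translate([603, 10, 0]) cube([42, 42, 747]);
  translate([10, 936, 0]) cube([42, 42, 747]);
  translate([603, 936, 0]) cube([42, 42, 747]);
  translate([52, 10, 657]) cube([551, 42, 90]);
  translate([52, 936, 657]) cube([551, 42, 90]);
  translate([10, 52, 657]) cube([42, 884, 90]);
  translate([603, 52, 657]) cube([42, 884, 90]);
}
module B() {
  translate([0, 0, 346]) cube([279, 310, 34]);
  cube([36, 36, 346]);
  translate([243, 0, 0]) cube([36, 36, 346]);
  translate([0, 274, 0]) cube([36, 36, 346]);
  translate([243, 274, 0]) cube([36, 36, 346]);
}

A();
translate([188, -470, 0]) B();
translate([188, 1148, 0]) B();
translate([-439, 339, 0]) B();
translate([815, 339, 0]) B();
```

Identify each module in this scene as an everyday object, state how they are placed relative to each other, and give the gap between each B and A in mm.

A is a table. B is a stool. Four stools sit around the table at the −y, +y, −x, +x sides. The gap between each stool and the table is 160 mm.

Each stool's nearest face is 160 mm from the table's bounding box.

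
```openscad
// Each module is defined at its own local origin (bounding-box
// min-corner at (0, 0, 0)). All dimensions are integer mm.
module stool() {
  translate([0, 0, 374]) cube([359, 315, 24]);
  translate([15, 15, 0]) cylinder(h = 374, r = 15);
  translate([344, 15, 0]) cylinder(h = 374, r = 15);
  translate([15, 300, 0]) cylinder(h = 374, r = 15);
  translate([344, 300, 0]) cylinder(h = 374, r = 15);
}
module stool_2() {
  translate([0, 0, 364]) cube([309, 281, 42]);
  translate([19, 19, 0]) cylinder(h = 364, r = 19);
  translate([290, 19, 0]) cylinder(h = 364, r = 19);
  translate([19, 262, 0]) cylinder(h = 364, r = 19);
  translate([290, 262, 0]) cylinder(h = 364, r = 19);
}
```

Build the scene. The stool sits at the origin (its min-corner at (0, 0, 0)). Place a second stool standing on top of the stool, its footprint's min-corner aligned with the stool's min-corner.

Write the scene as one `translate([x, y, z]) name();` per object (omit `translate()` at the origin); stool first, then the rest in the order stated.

stool();
translate([0, 0, 398]) stool_2();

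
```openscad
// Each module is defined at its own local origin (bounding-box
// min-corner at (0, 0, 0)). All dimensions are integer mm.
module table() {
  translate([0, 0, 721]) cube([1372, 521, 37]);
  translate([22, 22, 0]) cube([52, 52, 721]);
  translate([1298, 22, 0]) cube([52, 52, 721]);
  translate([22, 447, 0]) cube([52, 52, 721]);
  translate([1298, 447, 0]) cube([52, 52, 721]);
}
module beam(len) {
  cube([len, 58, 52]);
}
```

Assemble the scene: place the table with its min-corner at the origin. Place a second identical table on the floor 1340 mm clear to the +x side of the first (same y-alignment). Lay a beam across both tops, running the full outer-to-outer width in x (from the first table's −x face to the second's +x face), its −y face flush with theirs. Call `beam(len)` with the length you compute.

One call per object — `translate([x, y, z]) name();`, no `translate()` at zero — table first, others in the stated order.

table();
translate([2712, 0, 0]) table();
translate([0, 0, 758]) beam(4084);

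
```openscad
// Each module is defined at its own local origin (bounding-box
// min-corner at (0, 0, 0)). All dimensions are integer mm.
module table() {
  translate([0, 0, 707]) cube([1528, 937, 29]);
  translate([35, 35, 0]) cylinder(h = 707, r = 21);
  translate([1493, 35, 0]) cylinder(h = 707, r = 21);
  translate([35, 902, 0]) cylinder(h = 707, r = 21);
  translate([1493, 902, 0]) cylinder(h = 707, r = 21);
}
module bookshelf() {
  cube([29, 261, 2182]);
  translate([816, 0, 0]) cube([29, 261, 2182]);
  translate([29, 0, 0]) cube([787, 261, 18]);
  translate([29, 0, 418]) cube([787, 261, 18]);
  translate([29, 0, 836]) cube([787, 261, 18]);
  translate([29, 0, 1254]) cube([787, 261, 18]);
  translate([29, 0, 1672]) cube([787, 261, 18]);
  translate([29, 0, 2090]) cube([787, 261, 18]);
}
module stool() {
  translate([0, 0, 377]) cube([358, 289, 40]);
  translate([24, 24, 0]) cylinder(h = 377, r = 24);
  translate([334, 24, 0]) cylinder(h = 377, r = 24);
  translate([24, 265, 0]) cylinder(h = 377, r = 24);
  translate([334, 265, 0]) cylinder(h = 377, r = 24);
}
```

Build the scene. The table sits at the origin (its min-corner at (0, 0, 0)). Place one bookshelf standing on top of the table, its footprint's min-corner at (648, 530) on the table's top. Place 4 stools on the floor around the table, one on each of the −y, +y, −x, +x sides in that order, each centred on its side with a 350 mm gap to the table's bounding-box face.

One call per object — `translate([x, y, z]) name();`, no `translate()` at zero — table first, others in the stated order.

table();
translate([648, 530, 736]) bookshelf();
translate([585, -639, 0]) stool();
translate([585, 1287, 0]) stool();
translate([-708, 324, 0]) stool();
translate([1878, 324, 0]) stool();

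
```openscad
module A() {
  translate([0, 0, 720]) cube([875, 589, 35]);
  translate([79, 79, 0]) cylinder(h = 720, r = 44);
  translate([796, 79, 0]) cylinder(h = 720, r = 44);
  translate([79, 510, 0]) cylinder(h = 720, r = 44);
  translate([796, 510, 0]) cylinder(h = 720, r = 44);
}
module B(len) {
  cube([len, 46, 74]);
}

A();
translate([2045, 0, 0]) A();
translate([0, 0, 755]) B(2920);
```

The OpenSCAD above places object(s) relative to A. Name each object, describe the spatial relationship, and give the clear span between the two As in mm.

A is a table. B is a beam. A beam spans the tops of two tables. The clear span between the two tables is 1170 mm.

Second table starts at x = 2045; first ends at x = 875; clear span = 2045 − 875 = 1170 mm.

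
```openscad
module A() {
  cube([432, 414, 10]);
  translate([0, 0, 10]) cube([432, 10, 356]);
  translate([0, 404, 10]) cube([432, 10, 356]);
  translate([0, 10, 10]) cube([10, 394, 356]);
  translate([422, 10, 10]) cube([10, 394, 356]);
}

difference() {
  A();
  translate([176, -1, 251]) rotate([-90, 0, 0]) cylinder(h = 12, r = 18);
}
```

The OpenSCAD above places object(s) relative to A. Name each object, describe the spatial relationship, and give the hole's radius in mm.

A is an open box. The open box has a circular hole through its front wall. The hole's radius is 18 mm.

The subtracted cylinder has r = 18 mm.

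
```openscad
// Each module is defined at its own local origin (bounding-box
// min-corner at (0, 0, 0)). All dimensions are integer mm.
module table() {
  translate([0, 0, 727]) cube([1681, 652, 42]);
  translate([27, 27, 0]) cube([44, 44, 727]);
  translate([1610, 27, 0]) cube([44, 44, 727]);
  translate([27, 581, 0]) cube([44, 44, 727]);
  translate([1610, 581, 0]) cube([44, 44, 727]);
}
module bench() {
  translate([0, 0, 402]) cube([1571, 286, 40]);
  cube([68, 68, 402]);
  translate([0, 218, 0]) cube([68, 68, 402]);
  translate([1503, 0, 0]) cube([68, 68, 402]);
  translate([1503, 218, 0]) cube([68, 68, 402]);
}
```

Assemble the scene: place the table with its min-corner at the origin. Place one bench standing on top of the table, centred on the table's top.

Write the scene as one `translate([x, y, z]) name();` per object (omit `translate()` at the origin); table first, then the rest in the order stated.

table();
translate([55, 183, 769]) bench();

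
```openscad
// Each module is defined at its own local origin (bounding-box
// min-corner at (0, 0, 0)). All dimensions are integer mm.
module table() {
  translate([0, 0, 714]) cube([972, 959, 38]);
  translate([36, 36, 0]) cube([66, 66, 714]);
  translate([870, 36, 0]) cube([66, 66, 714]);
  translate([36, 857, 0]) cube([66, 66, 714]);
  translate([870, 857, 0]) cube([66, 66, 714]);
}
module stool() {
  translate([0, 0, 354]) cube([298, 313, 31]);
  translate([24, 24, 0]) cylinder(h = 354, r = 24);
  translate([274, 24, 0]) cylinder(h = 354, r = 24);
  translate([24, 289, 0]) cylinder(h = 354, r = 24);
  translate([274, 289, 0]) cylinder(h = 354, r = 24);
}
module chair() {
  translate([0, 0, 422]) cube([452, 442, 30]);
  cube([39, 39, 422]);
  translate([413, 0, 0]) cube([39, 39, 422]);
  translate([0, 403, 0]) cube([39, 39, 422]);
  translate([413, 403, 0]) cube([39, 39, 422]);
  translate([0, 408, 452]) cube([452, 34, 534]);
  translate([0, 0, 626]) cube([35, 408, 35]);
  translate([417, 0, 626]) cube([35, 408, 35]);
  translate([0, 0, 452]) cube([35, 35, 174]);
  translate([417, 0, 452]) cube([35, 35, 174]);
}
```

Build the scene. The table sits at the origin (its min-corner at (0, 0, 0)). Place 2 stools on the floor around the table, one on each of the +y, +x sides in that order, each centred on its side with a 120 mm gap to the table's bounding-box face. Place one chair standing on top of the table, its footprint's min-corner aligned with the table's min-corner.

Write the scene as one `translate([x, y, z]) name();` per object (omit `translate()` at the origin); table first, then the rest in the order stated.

table();
translate([337, 1079, 0]) stool();
translate([1092, 323, 0]) stool();
translate([0, 0, 752]) chair();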